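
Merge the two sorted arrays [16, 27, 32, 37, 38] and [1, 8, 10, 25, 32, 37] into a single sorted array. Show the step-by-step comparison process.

Merging process:

Compare 16 vs 1: take 1 from right. Merged: [1]
Compare 16 vs 8: take 8 from right. Merged: [1, 8]
Compare 16 vs 10: take 10 from right. Merged: [1, 8, 10]
Compare 16 vs 25: take 16 from left. Merged: [1, 8, 10, 16]
Compare 27 vs 25: take 25 from right. Merged: [1, 8, 10, 16, 25]
Compare 27 vs 32: take 27 from left. Merged: [1, 8, 10, 16, 25, 27]
Compare 32 vs 32: take 32 from left. Merged: [1, 8, 10, 16, 25, 27, 32]
Compare 37 vs 32: take 32 from right. Merged: [1, 8, 10, 16, 25, 27, 32, 32]
Compare 37 vs 37: take 37 from left. Merged: [1, 8, 10, 16, 25, 27, 32, 32, 37]
Compare 38 vs 37: take 37 from right. Merged: [1, 8, 10, 16, 25, 27, 32, 32, 37, 37]
Append remaining from left: [38]. Merged: [1, 8, 10, 16, 25, 27, 32, 32, 37, 37, 38]

Final merged array: [1, 8, 10, 16, 25, 27, 32, 32, 37, 37, 38]
Total comparisons: 10

The merged array is [1, 8, 10, 16, 25, 27, 32, 32, 37, 37, 38], requiring 10 comparisons. The merge step runs in O(n) time where n is the total number of elements.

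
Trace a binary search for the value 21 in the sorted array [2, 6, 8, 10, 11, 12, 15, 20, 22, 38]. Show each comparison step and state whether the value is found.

Binary search for 21 in [2, 6, 8, 10, 11, 12, 15, 20, 22, 38]:

lo=0, hi=9, mid=4, arr[mid]=11 -> 11 < 21, search right half
lo=5, hi=9, mid=7, arr[mid]=20 -> 20 < 21, search right half
lo=8, hi=9, mid=8, arr[mid]=22 -> 22 > 21, search left half
lo=8 > hi=7, target 21 not found

Binary search determines that 21 is not in the array after 3 comparisons. The search space was exhausted without finding the target.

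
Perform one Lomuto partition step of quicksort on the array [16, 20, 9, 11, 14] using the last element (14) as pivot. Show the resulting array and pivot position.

Lomuto partition with pivot = 14:

Initial array: [16, 20, 9, 11, 14]

arr[0]=16 > 14: no swap
arr[1]=20 > 14: no swap
arr[2]=9 <= 14: swap with position 0, array becomes [9, 20, 16, 11, 14]
arr[3]=11 <= 14: swap with position 1, array becomes [9, 11, 16, 20, 14]

Place pivot at position 2: [9, 11, 14, 20, 16]
Pivot position: 2

After partitioning with pivot 14, the array becomes [9, 11, 14, 20, 16]. The pivot is placed at index 2. All elements to the left of the pivot are <= 14, and all elements to the right are > 14.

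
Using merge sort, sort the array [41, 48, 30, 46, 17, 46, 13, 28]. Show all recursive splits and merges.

Merge sort trace:

Split: [41, 48, 30, 46, 17, 46, 13, 28] -> [41, 48, 30, 46] and [17, 46, 13, 28]
  Split: [41, 48, 30, 46] -> [41, 48] and [30, 46]
    Split: [41, 48] -> [41] and [48]
    Merge: [41] + [48] -> [41, 48]
    Split: [30, 46] -> [30] and [46]
    Merge: [30] + [46] -> [30, 46]
  Merge: [41, 48] + [30, 46] -> [30, 41, 46, 48]
  Split: [17, 46, 13, 28] -> [17, 46] and [13, 28]
    Split: [17, 46] -> [17] and [46]
    Merge: [17] + [46] -> [17, 46]
    Split: [13, 28] -> [13] and [28]
    Merge: [13] + [28] -> [13, 28]
  Merge: [17, 46] + [13, 28] -> [13, 17, 28, 46]
Merge: [30, 41, 46, 48] + [13, 17, 28, 46] -> [13, 17, 28, 30, 41, 46, 46, 48]

Final sorted array: [13, 17, 28, 30, 41, 46, 46, 48]

The merge sort proceeds by recursively splitting the array and merging sorted halves.
After all merges, the sorted array is [13, 17, 28, 30, 41, 46, 46, 48].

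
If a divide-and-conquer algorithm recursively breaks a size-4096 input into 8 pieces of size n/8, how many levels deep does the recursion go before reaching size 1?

For divide and conquer with division factor 8:

Problem sizes at each level:
Level 0: 4096
Level 1: 512
Level 2: 64
Level 3: 8
Level 4: 1

The root is level 0 and the size-1 base case is level 4 (the tree spans levels 0 through 4, i.e. 5 levels counting the root), so the depth is the number of divisions: log_8(4096) = 4

The recursion tree depth is log_8(4096) = 4. At each level, the problem size is divided by 8, so it takes 4 divisions to reduce to a base case of size 1. The algorithm makes 8 recursive calls at each level.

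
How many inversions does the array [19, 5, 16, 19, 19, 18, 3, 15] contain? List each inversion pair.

Finding inversions in [19, 5, 16, 19, 19, 18, 3, 15]:

(0, 1): arr[0]=19 > arr[1]=5
(0, 2): arr[0]=19 > arr[2]=16
(0, 5): arr[0]=19 > arr[5]=18
(0, 6): arr[0]=19 > arr[6]=3
(0, 7): arr[0]=19 > arr[7]=15
(1, 6): arr[1]=5 > arr[6]=3
(2, 6): arr[2]=16 > arr[6]=3
(2, 7): arr[2]=16 > arr[7]=15
(3, 5): arr[3]=19 > arr[5]=18
(3, 6): arr[3]=19 > arr[6]=3
(3, 7): arr[3]=19 > arr[7]=15
(4, 5): arr[4]=19 > arr[5]=18
(4, 6): arr[4]=19 > arr[6]=3
(4, 7): arr[4]=19 > arr[7]=15
(5, 6): arr[5]=18 > arr[6]=3
(5, 7): arr[5]=18 > arr[7]=15

Total inversions: 16

The array has 16 inversion(s): (0,1), (0,2), (0,5), (0,6), (0,7), (1,6), (2,6), (2,7), (3,5), (3,6), (3,7), (4,5), (4,6), (4,7), (5,6), (5,7). Each pair (i,j) satisfies i < j and arr[i] > arr[j].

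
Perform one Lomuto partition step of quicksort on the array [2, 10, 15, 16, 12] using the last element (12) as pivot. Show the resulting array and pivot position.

Lomuto partition with pivot = 12:

Initial array: [2, 10, 15, 16, 12]

arr[0]=2 <= 12: swap with position 0, array becomes [2, 10, 15, 16, 12]
arr[1]=10 <= 12: swap with position 1, array becomes [2, 10, 15, 16, 12]
arr[2]=15 > 12: no swap
arr[3]=16 > 12: no swap

Place pivot at position 2: [2, 10, 12, 16, 15]
Pivot position: 2

After partitioning with pivot 12, the array becomes [2, 10, 12, 16, 15]. The pivot is placed at index 2. All elements to the left of the pivot are <= 12, and all elements to the right are > 12.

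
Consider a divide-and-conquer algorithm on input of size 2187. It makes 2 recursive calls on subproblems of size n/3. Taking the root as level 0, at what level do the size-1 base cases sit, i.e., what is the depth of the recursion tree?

For divide and conquer with division factor 3:

Problem sizes at each level:
Level 0: 2187
Level 1: 729
Level 2: 243
Level 3: 81
Level 4: 27
Level 5: 9
Level 6: 3
Level 7: 1

The root is level 0 and the size-1 base case is level 7 (the tree spans levels 0 through 7, i.e. 8 levels counting the root), so the depth is the number of divisions: log_3(2187) = 7

The recursion tree depth is log_3(2187) = 7. At each level, the problem size is divided by 3, so it takes 7 divisions to reduce to a base case of size 1. The algorithm makes 2 recursive calls at each level.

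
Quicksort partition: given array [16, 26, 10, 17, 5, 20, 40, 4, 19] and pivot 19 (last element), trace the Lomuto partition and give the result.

Lomuto partition with pivot = 19:

Initial array: [16, 26, 10, 17, 5, 20, 40, 4, 19]

arr[0]=16 <= 19: swap with position 0, array becomes [16, 26, 10, 17, 5, 20, 40, 4, 19]
arr[1]=26 > 19: no swap
arr[2]=10 <= 19: swap with position 1, array becomes [16, 10, 26, 17, 5, 20, 40, 4, 19]
arr[3]=17 <= 19: swap with position 2, array becomes [16, 10, 17, 26, 5, 20, 40, 4, 19]
arr[4]=5 <= 19: swap with position 3, array becomes [16, 10, 17, 5, 26, 20, 40, 4, 19]
arr[5]=20 > 19: no swap
arr[6]=40 > 19: no swap
arr[7]=4 <= 19: swap with position 4, array becomes [16, 10, 17, 5, 4, 20, 40, 26, 19]

Place pivot at position 5: [16, 10, 17, 5, 4, 19, 40, 26, 20]
Pivot position: 5

After partitioning with pivot 19, the array becomes [16, 10, 17, 5, 4, 19, 40, 26, 20]. The pivot is placed at index 5. All elements to the left of the pivot are <= 19, and all elements to the right are > 19.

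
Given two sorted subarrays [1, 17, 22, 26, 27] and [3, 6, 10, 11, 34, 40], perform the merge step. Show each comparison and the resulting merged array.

Merging process:

Compare 1 vs 3: take 1 from left. Merged: [1]
Compare 17 vs 3: take 3 from right. Merged: [1, 3]
Compare 17 vs 6: take 6 from right. Merged: [1, 3, 6]
Compare 17 vs 10: take 10 from right. Merged: [1, 3, 6, 10]
Compare 17 vs 11: take 11 from right. Merged: [1, 3, 6, 10, 11]
Compare 17 vs 34: take 17 from left. Merged: [1, 3, 6, 10, 11, 17]
Compare 22 vs 34: take 22 from left. Merged: [1, 3, 6, 10, 11, 17, 22]
Compare 26 vs 34: take 26 from left. Merged: [1, 3, 6, 10, 11, 17, 22, 26]
Compare 27 vs 34: take 27 from left. Merged: [1, 3, 6, 10, 11, 17, 22, 26, 27]
Append remaining from right: [34, 40]. Merged: [1, 3, 6, 10, 11, 17, 22, 26, 27, 34, 40]

Final merged array: [1, 3, 6, 10, 11, 17, 22, 26, 27, 34, 40]
Total comparisons: 9

The merged array is [1, 3, 6, 10, 11, 17, 22, 26, 27, 34, 40], requiring 9 comparisons. The merge step runs in O(n) time where n is the total number of elements.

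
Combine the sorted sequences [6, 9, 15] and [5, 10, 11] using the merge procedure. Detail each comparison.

Merging process:

Compare 6 vs 5: take 5 from right. Merged: [5]
Compare 6 vs 10: take 6 from left. Merged: [5, 6]
Compare 9 vs 10: take 9 from left. Merged: [5, 6, 9]
Compare 15 vs 10: take 10 from right. Merged: [5, 6, 9, 10]
Compare 15 vs 11: take 11 from right. Merged: [5, 6, 9, 10, 11]
Append remaining from left: [15]. Merged: [5, 6, 9, 10, 11, 15]

Final merged array: [5, 6, 9, 10, 11, 15]
Total comparisons: 5

The merged array is [5, 6, 9, 10, 11, 15], requiring 5 comparisons. The merge step runs in O(n) time where n is the total number of elements.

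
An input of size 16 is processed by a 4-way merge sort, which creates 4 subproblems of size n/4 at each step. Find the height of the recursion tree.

For divide and conquer with division factor 4:

Problem sizes at each level:
Level 0: 16
Level 1: 4
Level 2: 1

The root is level 0 and the size-1 base case is level 2 (the tree spans levels 0 through 2, i.e. 3 levels counting the root), so the depth is the number of divisions: log_4(16) = 2

The recursion tree depth is log_4(16) = 2. At each level, the problem size is divided by 4, so it takes 2 divisions to reduce to a base case of size 1. The algorithm makes 4 recursive calls at each level.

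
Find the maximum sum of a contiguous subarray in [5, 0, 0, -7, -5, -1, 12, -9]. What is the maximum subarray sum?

Using Kadane's algorithm on [5, 0, 0, -7, -5, -1, 12, -9]:

Scanning through the array:
Position 1 (value 0): max_ending_here = 5, max_so_far = 5
Position 2 (value 0): max_ending_here = 5, max_so_far = 5
Position 3 (value -7): max_ending_here = -2, max_so_far = 5
Position 4 (value -5): max_ending_here = -5, max_so_far = 5
Position 5 (value -1): max_ending_here = -1, max_so_far = 5
Position 6 (value 12): max_ending_here = 12, max_so_far = 12
Position 7 (value -9): max_ending_here = 3, max_so_far = 12

Maximum subarray: [12]
Maximum sum: 12

The maximum subarray is [12] with sum 12. This subarray runs from index 6 to index 6.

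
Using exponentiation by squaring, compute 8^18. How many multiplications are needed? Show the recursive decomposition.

Computing 8^18 by squaring (build up from 8^1; each line after the first costs one multiplication):

8^1 = 8
8^2 = (8^1)^2 = 8^2 = 64
8^4 = (8^2)^2 = 64^2 = 4096
8^8 = (8^4)^2 = 4096^2 = 16777216
8^9 = 8 * 8^8 = 8 * 16777216 = 134217728
8^18 = (8^9)^2 = 134217728^2 = 18014398509481984

Result: 18014398509481984
Multiplications needed: 5 (5 lines after 8^1)

8^18 = 18014398509481984. Using exponentiation by squaring, this requires 5 multiplications. The key idea: if the exponent is even, square the half-power; if odd, multiply by the base once.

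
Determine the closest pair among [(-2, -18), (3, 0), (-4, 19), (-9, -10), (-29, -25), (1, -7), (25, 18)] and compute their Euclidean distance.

Computing all pairwise distances among 7 points:

d((-2, -18), (3, 0)) = 18.6815
d((-2, -18), (-4, 19)) = 37.054
d((-2, -18), (-9, -10)) = 10.6301
d((-2, -18), (-29, -25)) = 27.8927
d((-2, -18), (1, -7)) = 11.4018
d((-2, -18), (25, 18)) = 45.0
d((3, 0), (-4, 19)) = 20.2485
d((3, 0), (-9, -10)) = 15.6205
d((3, 0), (-29, -25)) = 40.6079
d((3, 0), (1, -7)) = 7.2801 <-- minimum
d((3, 0), (25, 18)) = 28.4253
d((-4, 19), (-9, -10)) = 29.4279
d((-4, 19), (-29, -25)) = 50.6063
d((-4, 19), (1, -7)) = 26.4764
d((-4, 19), (25, 18)) = 29.0172
d((-9, -10), (-29, -25)) = 25.0
d((-9, -10), (1, -7)) = 10.4403
d((-9, -10), (25, 18)) = 44.0454
d((-29, -25), (1, -7)) = 34.9857
d((-29, -25), (25, 18)) = 69.029
d((1, -7), (25, 18)) = 34.6554

Closest pair: (3, 0) and (1, -7) with distance 7.2801

The closest pair is (3, 0) and (1, -7) with Euclidean distance 7.2801. For 7 points, brute-force pairwise comparison is shown above. For large n, the divide-and-conquer algorithm (sort by x, recurse on halves, check the dividing strip) achieves O(n log n).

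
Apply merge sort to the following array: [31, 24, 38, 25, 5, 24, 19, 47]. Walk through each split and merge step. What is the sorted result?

Merge sort trace:

Split: [31, 24, 38, 25, 5, 24, 19, 47] -> [31, 24, 38, 25] and [5, 24, 19, 47]
  Split: [31, 24, 38, 25] -> [31, 24] and [38, 25]
    Split: [31, 24] -> [31] and [24]
    Merge: [31] + [24] -> [24, 31]
    Split: [38, 25] -> [38] and [25]
    Merge: [38] + [25] -> [25, 38]
  Merge: [24, 31] + [25, 38] -> [24, 25, 31, 38]
  Split: [5, 24, 19, 47] -> [5, 24] and [19, 47]
    Split: [5, 24] -> [5] and [24]
    Merge: [5] + [24] -> [5, 24]
    Split: [19, 47] -> [19] and [47]
    Merge: [19] + [47] -> [19, 47]
  Merge: [5, 24] + [19, 47] -> [5, 19, 24, 47]
Merge: [24, 25, 31, 38] + [5, 19, 24, 47] -> [5, 19, 24, 24, 25, 31, 38, 47]

Final sorted array: [5, 19, 24, 24, 25, 31, 38, 47]

The merge sort proceeds by recursively splitting the array and merging sorted halves.
After all merges, the sorted array is [5, 19, 24, 24, 25, 31, 38, 47].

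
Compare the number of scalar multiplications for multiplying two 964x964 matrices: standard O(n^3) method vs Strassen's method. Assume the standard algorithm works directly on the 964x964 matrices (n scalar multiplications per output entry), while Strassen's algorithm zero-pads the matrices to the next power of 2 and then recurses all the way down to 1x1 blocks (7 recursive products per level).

Matrix multiplication for 964x964 matrices:

Strassen's algorithm requires power-of-2 dimensions. Pad 964x964 to 1024x1024 (next power of 2).

Standard algorithm: 964^3 = 895841344 multiplications
Strassen's algorithm: 7^(log2(1024)) = 7^10 = 282475249 multiplications
Savings: 895841344 - 282475249 = 613366095 multiplications

Standard: 895841344 multiplications (964^3). Strassen: 282475249 multiplications (7^10, after padding to 1024x1024). Strassen reduces 8 recursive multiplications to 7 at each level.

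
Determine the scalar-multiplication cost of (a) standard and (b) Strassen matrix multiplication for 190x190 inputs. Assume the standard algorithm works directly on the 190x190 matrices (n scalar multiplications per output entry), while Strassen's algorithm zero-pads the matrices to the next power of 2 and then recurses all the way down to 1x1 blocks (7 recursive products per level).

Matrix multiplication for 190x190 matrices:

Strassen's algorithm requires power-of-2 dimensions. Pad 190x190 to 256x256 (next power of 2).

Standard algorithm: 190^3 = 6859000 multiplications
Strassen's algorithm: 7^(log2(256)) = 7^8 = 5764801 multiplications
Savings: 6859000 - 5764801 = 1094199 multiplications

Standard: 6859000 multiplications (190^3). Strassen: 5764801 multiplications (7^8, after padding to 256x256). Strassen reduces 8 recursive multiplications to 7 at each level.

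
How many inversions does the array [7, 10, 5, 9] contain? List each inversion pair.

Finding inversions in [7, 10, 5, 9]:

(0, 2): arr[0]=7 > arr[2]=5
(1, 2): arr[1]=10 > arr[2]=5
(1, 3): arr[1]=10 > arr[3]=9

Total inversions: 3

The array has 3 inversion(s): (0,2), (1,2), (1,3). Each pair (i,j) satisfies i < j and arr[i] > arr[j].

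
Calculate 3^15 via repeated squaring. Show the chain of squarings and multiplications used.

Computing 3^15 by squaring (build up from 3^1; each line after the first costs one multiplication):

3^1 = 3
3^2 = (3^1)^2 = 3^2 = 9
3^3 = 3 * 3^2 = 3 * 9 = 27
3^6 = (3^3)^2 = 27^2 = 729
3^7 = 3 * 3^6 = 3 * 729 = 2187
3^14 = (3^7)^2 = 2187^2 = 4782969
3^15 = 3 * 3^14 = 3 * 4782969 = 14348907

Result: 14348907
Multiplications needed: 6 (6 lines after 3^1)

3^15 = 14348907. Using exponentiation by squaring, this requires 6 multiplications. The key idea: if the exponent is even, square the half-power; if odd, multiply by the base once.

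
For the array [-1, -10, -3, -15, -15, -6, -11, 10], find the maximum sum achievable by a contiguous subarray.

Using Kadane's algorithm on [-1, -10, -3, -15, -15, -6, -11, 10]:

Scanning through the array:
Position 1 (value -10): max_ending_here = -10, max_so_far = -1
Position 2 (value -3): max_ending_here = -3, max_so_far = -1
Position 3 (value -15): max_ending_here = -15, max_so_far = -1
Position 4 (value -15): max_ending_here = -15, max_so_far = -1
Position 5 (value -6): max_ending_here = -6, max_so_far = -1
Position 6 (value -11): max_ending_here = -11, max_so_far = -1
Position 7 (value 10): max_ending_here = 10, max_so_far = 10

Maximum subarray: [10]
Maximum sum: 10

The maximum subarray is [10] with sum 10. This subarray runs from index 7 to index 7.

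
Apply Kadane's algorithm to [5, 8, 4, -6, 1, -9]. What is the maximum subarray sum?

Using Kadane's algorithm on [5, 8, 4, -6, 1, -9]:

Scanning through the array:
Position 1 (value 8): max_ending_here = 13, max_so_far = 13
Position 2 (value 4): max_ending_here = 17, max_so_far = 17
Position 3 (value -6): max_ending_here = 11, max_so_far = 17
Position 4 (value 1): max_ending_here = 12, max_so_far = 17
Position 5 (value -9): max_ending_here = 3, max_so_far = 17

Maximum subarray: [5, 8, 4]
Maximum sum: 17

The maximum subarray is [5, 8, 4] with sum 17. This subarray runs from index 0 to index 2.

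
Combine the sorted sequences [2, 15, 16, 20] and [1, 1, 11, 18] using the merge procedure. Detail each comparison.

Merging process:

Compare 2 vs 1: take 1 from right. Merged: [1]
Compare 2 vs 1: take 1 from right. Merged: [1, 1]
Compare 2 vs 11: take 2 from left. Merged: [1, 1, 2]
Compare 15 vs 11: take 11 from right. Merged: [1, 1, 2, 11]
Compare 15 vs 18: take 15 from left. Merged: [1, 1, 2, 11, 15]
Compare 16 vs 18: take 16 from left. Merged: [1, 1, 2, 11, 15, 16]
Compare 20 vs 18: take 18 from right. Merged: [1, 1, 2, 11, 15, 16, 18]
Append remaining from left: [20]. Merged: [1, 1, 2, 11, 15, 16, 18, 20]

Final merged array: [1, 1, 2, 11, 15, 16, 18, 20]
Total comparisons: 7

The merged array is [1, 1, 2, 11, 15, 16, 18, 20], requiring 7 comparisons. The merge step runs in O(n) time where n is the total number of elements.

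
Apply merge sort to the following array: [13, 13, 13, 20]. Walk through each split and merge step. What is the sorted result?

Merge sort trace:

Split: [13, 13, 13, 20] -> [13, 13] and [13, 20]
  Split: [13, 13] -> [13] and [13]
  Merge: [13] + [13] -> [13, 13]
  Split: [13, 20] -> [13] and [20]
  Merge: [13] + [20] -> [13, 20]
Merge: [13, 13] + [13, 20] -> [13, 13, 13, 20]

Final sorted array: [13, 13, 13, 20]

The merge sort proceeds by recursively splitting the array and merging sorted halves.
After all merges, the sorted array is [13, 13, 13, 20].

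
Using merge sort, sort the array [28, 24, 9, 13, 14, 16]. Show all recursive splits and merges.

Merge sort trace:

Split: [28, 24, 9, 13, 14, 16] -> [28, 24, 9] and [13, 14, 16]
  Split: [28, 24, 9] -> [28] and [24, 9]
    Split: [24, 9] -> [24] and [9]
    Merge: [24] + [9] -> [9, 24]
  Merge: [28] + [9, 24] -> [9, 24, 28]
  Split: [13, 14, 16] -> [13] and [14, 16]
    Split: [14, 16] -> [14] and [16]
    Merge: [14] + [16] -> [14, 16]
  Merge: [13] + [14, 16] -> [13, 14, 16]
Merge: [9, 24, 28] + [13, 14, 16] -> [9, 13, 14, 16, 24, 28]

Final sorted array: [9, 13, 14, 16, 24, 28]

The merge sort proceeds by recursively splitting the array and merging sorted halves.
After all merges, the sorted array is [9, 13, 14, 16, 24, 28].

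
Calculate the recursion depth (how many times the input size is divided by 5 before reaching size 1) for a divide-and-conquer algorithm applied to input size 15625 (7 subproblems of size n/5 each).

For divide and conquer with division factor 5:

Problem sizes at each level:
Level 0: 15625
Level 1: 3125
Level 2: 625
Level 3: 125
Level 4: 25
Level 5: 5
Level 6: 1

The root is level 0 and the size-1 base case is level 6 (the tree spans levels 0 through 6, i.e. 7 levels counting the root), so the depth is the number of divisions: log_5(15625) = 6

The recursion tree depth is log_5(15625) = 6. At each level, the problem size is divided by 5, so it takes 6 divisions to reduce to a base case of size 1. The algorithm makes 7 recursive calls at each level.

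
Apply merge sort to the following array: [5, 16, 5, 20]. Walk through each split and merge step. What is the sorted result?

Merge sort trace:

Split: [5, 16, 5, 20] -> [5, 16] and [5, 20]
  Split: [5, 16] -> [5] and [16]
  Merge: [5] + [16] -> [5, 16]
  Split: [5, 20] -> [5] and [20]
  Merge: [5] + [20] -> [5, 20]
Merge: [5, 16] + [5, 20] -> [5, 5, 16, 20]

Final sorted array: [5, 5, 16, 20]

The merge sort proceeds by recursively splitting the array and merging sorted halves.
After all merges, the sorted array is [5, 5, 16, 20].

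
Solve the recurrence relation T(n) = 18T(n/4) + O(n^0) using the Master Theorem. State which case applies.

Master Theorem for T(n) = 18T(n/4) + O(n^0):

a = 18, b = 4, c = 0
log_b(a) = log_4(18) = 2.0850

Case 1: c = 0 < log_4(18) = 2.0850
T(n) = O(n^(log_4 18))

For T(n) = 18T(n/4) + O(n^0): log_4(18) = 2.0850. This is Case 1 of the Master Theorem (c < log_b(a), work dominated by leaves), giving O(n^(log_4 18)).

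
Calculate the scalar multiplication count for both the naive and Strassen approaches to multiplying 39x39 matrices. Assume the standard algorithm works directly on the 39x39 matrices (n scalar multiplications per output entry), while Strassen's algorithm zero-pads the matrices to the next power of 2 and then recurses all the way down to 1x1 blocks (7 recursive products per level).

Matrix multiplication for 39x39 matrices:

Strassen's algorithm requires power-of-2 dimensions. Pad 39x39 to 64x64 (next power of 2).

Standard algorithm: 39^3 = 59319 multiplications
Strassen's algorithm: 7^(log2(64)) = 7^6 = 117649 multiplications
Difference: 59319 - 117649 = -58330 (Strassen uses MORE here due to padding overhead — for small or just-over-power-of-2 n, padding can outweigh the per-level savings)

Standard: 59319 multiplications (39^3). Strassen: 117649 multiplications (7^6, after padding to 64x64). Strassen reduces 8 recursive multiplications to 7 at each level.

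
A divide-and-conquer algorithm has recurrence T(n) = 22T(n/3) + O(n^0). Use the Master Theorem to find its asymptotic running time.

Master Theorem for T(n) = 22T(n/3) + O(n^0):

a = 22, b = 3, c = 0
log_b(a) = log_3(22) = 2.8136

Case 1: c = 0 < log_3(22) = 2.8136
T(n) = O(n^(log_3 22))

For T(n) = 22T(n/3) + O(n^0): log_3(22) = 2.8136. This is Case 1 of the Master Theorem (c < log_b(a), work dominated by leaves), giving O(n^(log_3 22)).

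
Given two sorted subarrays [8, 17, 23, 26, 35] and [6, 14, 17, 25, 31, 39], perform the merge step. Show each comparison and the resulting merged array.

Merging process:

Compare 8 vs 6: take 6 from right. Merged: [6]
Compare 8 vs 14: take 8 from left. Merged: [6, 8]
Compare 17 vs 14: take 14 from right. Merged: [6, 8, 14]
Compare 17 vs 17: take 17 from left. Merged: [6, 8, 14, 17]
Compare 23 vs 17: take 17 from right. Merged: [6, 8, 14, 17, 17]
Compare 23 vs 25: take 23 from left. Merged: [6, 8, 14, 17, 17, 23]
Compare 26 vs 25: take 25 from right. Merged: [6, 8, 14, 17, 17, 23, 25]
Compare 26 vs 31: take 26 from left. Merged: [6, 8, 14, 17, 17, 23, 25, 26]
Compare 35 vs 31: take 31 from right. Merged: [6, 8, 14, 17, 17, 23, 25, 26, 31]
Compare 35 vs 39: take 35 from left. Merged: [6, 8, 14, 17, 17, 23, 25, 26, 31, 35]
Append remaining from right: [39]. Merged: [6, 8, 14, 17, 17, 23, 25, 26, 31, 35, 39]

Final merged array: [6, 8, 14, 17, 17, 23, 25, 26, 31, 35, 39]
Total comparisons: 10

The merged array is [6, 8, 14, 17, 17, 23, 25, 26, 31, 35, 39], requiring 10 comparisons. The merge step runs in O(n) time where n is the total number of elements.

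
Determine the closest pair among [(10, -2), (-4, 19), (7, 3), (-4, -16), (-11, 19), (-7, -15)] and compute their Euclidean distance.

Computing all pairwise distances among 6 points:

d((10, -2), (-4, 19)) = 25.2389
d((10, -2), (7, 3)) = 5.831
d((10, -2), (-4, -16)) = 19.799
d((10, -2), (-11, 19)) = 29.6985
d((10, -2), (-7, -15)) = 21.4009
d((-4, 19), (7, 3)) = 19.4165
d((-4, 19), (-4, -16)) = 35.0
d((-4, 19), (-11, 19)) = 7.0
d((-4, 19), (-7, -15)) = 34.1321
d((7, 3), (-4, -16)) = 21.9545
d((7, 3), (-11, 19)) = 24.0832
d((7, 3), (-7, -15)) = 22.8035
d((-4, -16), (-11, 19)) = 35.6931
d((-4, -16), (-7, -15)) = 3.1623 <-- minimum
d((-11, 19), (-7, -15)) = 34.2345

Closest pair: (-4, -16) and (-7, -15) with distance 3.1623

The closest pair is (-4, -16) and (-7, -15) with Euclidean distance 3.1623. For 6 points, brute-force pairwise comparison is shown above. For large n, the divide-and-conquer algorithm (sort by x, recurse on halves, check the dividing strip) achieves O(n log n).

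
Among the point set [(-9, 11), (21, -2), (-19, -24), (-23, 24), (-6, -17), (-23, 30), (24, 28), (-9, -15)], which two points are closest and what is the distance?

Computing all pairwise distances among 8 points:

d((-9, 11), (21, -2)) = 32.6956
d((-9, 11), (-19, -24)) = 36.4005
d((-9, 11), (-23, 24)) = 19.105
d((-9, 11), (-6, -17)) = 28.1603
d((-9, 11), (-23, 30)) = 23.6008
d((-9, 11), (24, 28)) = 37.1214
d((-9, 11), (-9, -15)) = 26.0
d((21, -2), (-19, -24)) = 45.6508
d((21, -2), (-23, 24)) = 51.1077
d((21, -2), (-6, -17)) = 30.8869
d((21, -2), (-23, 30)) = 54.4059
d((21, -2), (24, 28)) = 30.1496
d((21, -2), (-9, -15)) = 32.6956
d((-19, -24), (-23, 24)) = 48.1664
d((-19, -24), (-6, -17)) = 14.7648
d((-19, -24), (-23, 30)) = 54.1479
d((-19, -24), (24, 28)) = 67.4759
d((-19, -24), (-9, -15)) = 13.4536
d((-23, 24), (-6, -17)) = 44.3847
d((-23, 24), (-23, 30)) = 6.0
d((-23, 24), (24, 28)) = 47.1699
d((-23, 24), (-9, -15)) = 41.4367
d((-6, -17), (-23, 30)) = 49.98
d((-6, -17), (24, 28)) = 54.0833
d((-6, -17), (-9, -15)) = 3.6056 <-- minimum
d((-23, 30), (24, 28)) = 47.0425
d((-23, 30), (-9, -15)) = 47.1275
d((24, 28), (-9, -15)) = 54.2033

Closest pair: (-6, -17) and (-9, -15) with distance 3.6056

The closest pair is (-6, -17) and (-9, -15) with Euclidean distance 3.6056. For 8 points, brute-force pairwise comparison is shown above. For large n, the divide-and-conquer algorithm (sort by x, recurse on halves, check the dividing strip) achieves O(n log n).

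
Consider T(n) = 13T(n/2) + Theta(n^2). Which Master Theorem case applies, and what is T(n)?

Master Theorem for T(n) = 13T(n/2) + O(n^2):

a = 13, b = 2, c = 2
log_b(a) = log_2(13) = 3.7004

Case 1: c = 2 < log_2(13) = 3.7004
T(n) = O(n^(log_2 13))

For T(n) = 13T(n/2) + O(n^2): log_2(13) = 3.7004. This is Case 1 of the Master Theorem (c < log_b(a), work dominated by leaves), giving O(n^(log_2 13)).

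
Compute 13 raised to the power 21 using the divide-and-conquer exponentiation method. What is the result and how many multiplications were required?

Computing 13^21 by squaring (build up from 13^1; each line after the first costs one multiplication):

13^1 = 13
13^2 = (13^1)^2 = 13^2 = 169
13^4 = (13^2)^2 = 169^2 = 28561
13^5 = 13 * 13^4 = 13 * 28561 = 371293
13^10 = (13^5)^2 = 371293^2 = 137858491849
13^20 = (13^10)^2 = 137858491849^2 = 19004963774880799438801
13^21 = 13 * 13^20 = 13 * 19004963774880799438801 = 247064529073450392704413

Result: 247064529073450392704413
Multiplications needed: 6 (6 lines after 13^1)

13^21 = 247064529073450392704413. Using exponentiation by squaring, this requires 6 multiplications. The key idea: if the exponent is even, square the half-power; if odd, multiply by the base once.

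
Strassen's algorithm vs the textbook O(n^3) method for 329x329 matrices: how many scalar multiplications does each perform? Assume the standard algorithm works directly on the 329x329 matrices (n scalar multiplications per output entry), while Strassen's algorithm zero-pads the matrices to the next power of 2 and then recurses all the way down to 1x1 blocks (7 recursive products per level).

Matrix multiplication for 329x329 matrices:

Strassen's algorithm requires power-of-2 dimensions. Pad 329x329 to 512x512 (next power of 2).

Standard algorithm: 329^3 = 35611289 multiplications
Strassen's algorithm: 7^(log2(512)) = 7^9 = 40353607 multiplications
Difference: 35611289 - 40353607 = -4742318 (Strassen uses MORE here due to padding overhead — for small or just-over-power-of-2 n, padding can outweigh the per-level savings)

Standard: 35611289 multiplications (329^3). Strassen: 40353607 multiplications (7^9, after padding to 512x512). Strassen reduces 8 recursive multiplications to 7 at each level.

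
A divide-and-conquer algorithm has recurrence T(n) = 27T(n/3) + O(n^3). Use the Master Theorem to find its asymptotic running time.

Master Theorem for T(n) = 27T(n/3) + O(n^3):

a = 27, b = 3, c = 3
log_b(a) = log_3(27) = 3.0000

Case 2: c = 3 = log_3(27) = 3.0000
T(n) = O(n^3 log n) = O(n^3 log n)

For T(n) = 27T(n/3) + O(n^3): log_3(27) = 3.0000. This is Case 2 of the Master Theorem (c = log_b(a), equal work at all levels), giving O(n^3 log n).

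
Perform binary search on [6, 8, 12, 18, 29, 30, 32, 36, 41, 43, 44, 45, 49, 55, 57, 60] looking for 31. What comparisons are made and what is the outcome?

Binary search for 31 in [6, 8, 12, 18, 29, 30, 32, 36, 41, 43, 44, 45, 49, 55, 57, 60]:

lo=0, hi=15, mid=7, arr[mid]=36 -> 36 > 31, search left half
lo=0, hi=6, mid=3, arr[mid]=18 -> 18 < 31, search right half
lo=4, hi=6, mid=5, arr[mid]=30 -> 30 < 31, search right half
lo=6, hi=6, mid=6, arr[mid]=32 -> 32 > 31, search left half
lo=6 > hi=5, target 31 not found

Binary search determines that 31 is not in the array after 4 comparisons. The search space was exhausted without finding the target.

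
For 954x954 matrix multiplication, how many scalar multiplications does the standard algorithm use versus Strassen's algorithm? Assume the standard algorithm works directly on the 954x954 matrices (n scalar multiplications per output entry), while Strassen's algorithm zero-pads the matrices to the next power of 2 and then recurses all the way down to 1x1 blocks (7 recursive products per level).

Matrix multiplication for 954x954 matrices:

Strassen's algorithm requires power-of-2 dimensions. Pad 954x954 to 1024x1024 (next power of 2).

Standard algorithm: 954^3 = 868250664 multiplications
Strassen's algorithm: 7^(log2(1024)) = 7^10 = 282475249 multiplications
Savings: 868250664 - 282475249 = 585775415 multiplications

Standard: 868250664 multiplications (954^3). Strassen: 282475249 multiplications (7^10, after padding to 1024x1024). Strassen reduces 8 recursive multiplications to 7 at each level.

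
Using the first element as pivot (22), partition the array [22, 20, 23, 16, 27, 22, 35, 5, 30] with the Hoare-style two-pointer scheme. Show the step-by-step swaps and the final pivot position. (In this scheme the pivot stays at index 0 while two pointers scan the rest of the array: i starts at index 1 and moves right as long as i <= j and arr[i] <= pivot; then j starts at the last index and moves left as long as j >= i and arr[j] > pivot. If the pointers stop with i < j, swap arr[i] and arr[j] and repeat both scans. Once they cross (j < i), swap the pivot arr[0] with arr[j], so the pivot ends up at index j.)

Hoare-style two-pointer partition with pivot = 22:

Initial array: [22, 20, 23, 16, 27, 22, 35, 5, 30]

Pointers start at i = 1, j = 8.
i stops at index 2 (arr[2]=23 > 22), j stops at index 7 (arr[7]=5 <= 22): swap arr[2] and arr[7], array becomes [22, 20, 5, 16, 27, 22, 35, 23, 30]
i stops at index 4 (arr[4]=27 > 22), j stops at index 5 (arr[5]=22 <= 22): swap arr[4] and arr[5], array becomes [22, 20, 5, 16, 22, 27, 35, 23, 30]
i ends at 5, j ends at 4: the pointers have crossed (j < i), so scanning stops.

Swap pivot arr[0] with arr[4] to place pivot at position 4: [22, 20, 5, 16, 22, 27, 35, 23, 30]
Pivot position: 4

After partitioning with pivot 22, the array becomes [22, 20, 5, 16, 22, 27, 35, 23, 30]. The pivot is placed at index 4. All elements to the left of the pivot are <= 22, and all elements to the right are > 22.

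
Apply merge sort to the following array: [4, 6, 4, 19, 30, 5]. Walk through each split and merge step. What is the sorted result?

Merge sort trace:

Split: [4, 6, 4, 19, 30, 5] -> [4, 6, 4] and [19, 30, 5]
  Split: [4, 6, 4] -> [4] and [6, 4]
    Split: [6, 4] -> [6] and [4]
    Merge: [6] + [4] -> [4, 6]
  Merge: [4] + [4, 6] -> [4, 4, 6]
  Split: [19, 30, 5] -> [19] and [30, 5]
    Split: [30, 5] -> [30] and [5]
    Merge: [30] + [5] -> [5, 30]
  Merge: [19] + [5, 30] -> [5, 19, 30]
Merge: [4, 4, 6] + [5, 19, 30] -> [4, 4, 5, 6, 19, 30]

Final sorted array: [4, 4, 5, 6, 19, 30]

The merge sort proceeds by recursively splitting the array and merging sorted halves.
After all merges, the sorted array is [4, 4, 5, 6, 19, 30].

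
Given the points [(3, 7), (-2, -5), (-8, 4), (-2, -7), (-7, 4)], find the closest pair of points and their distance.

Computing all pairwise distances among 5 points:

d((3, 7), (-2, -5)) = 13.0
d((3, 7), (-8, 4)) = 11.4018
d((3, 7), (-2, -7)) = 14.8661
d((3, 7), (-7, 4)) = 10.4403
d((-2, -5), (-8, 4)) = 10.8167
d((-2, -5), (-2, -7)) = 2.0
d((-2, -5), (-7, 4)) = 10.2956
d((-8, 4), (-2, -7)) = 12.53
d((-8, 4), (-7, 4)) = 1.0 <-- minimum
d((-2, -7), (-7, 4)) = 12.083

Closest pair: (-8, 4) and (-7, 4) with distance 1.0

The closest pair is (-8, 4) and (-7, 4) with Euclidean distance 1.0. For 5 points, brute-force pairwise comparison is shown above. For large n, the divide-and-conquer algorithm (sort by x, recurse on halves, check the dividing strip) achieves O(n log n).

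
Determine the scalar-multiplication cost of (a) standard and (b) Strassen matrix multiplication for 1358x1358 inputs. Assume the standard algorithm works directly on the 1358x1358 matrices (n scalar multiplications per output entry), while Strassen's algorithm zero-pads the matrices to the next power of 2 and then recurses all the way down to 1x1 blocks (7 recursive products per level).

Matrix multiplication for 1358x1358 matrices:

Strassen's algorithm requires power-of-2 dimensions. Pad 1358x1358 to 2048x2048 (next power of 2).

Standard algorithm: 1358^3 = 2504374712 multiplications
Strassen's algorithm: 7^(log2(2048)) = 7^11 = 1977326743 multiplications
Savings: 2504374712 - 1977326743 = 527047969 multiplications

Standard: 2504374712 multiplications (1358^3). Strassen: 1977326743 multiplications (7^11, after padding to 2048x2048). Strassen reduces 8 recursive multiplications to 7 at each level.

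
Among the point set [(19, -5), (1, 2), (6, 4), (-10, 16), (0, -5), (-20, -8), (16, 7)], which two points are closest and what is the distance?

Computing all pairwise distances among 7 points:

d((19, -5), (1, 2)) = 19.3132
d((19, -5), (6, 4)) = 15.8114
d((19, -5), (-10, 16)) = 35.805
d((19, -5), (0, -5)) = 19.0
d((19, -5), (-20, -8)) = 39.1152
d((19, -5), (16, 7)) = 12.3693
d((1, 2), (6, 4)) = 5.3852 <-- minimum
d((1, 2), (-10, 16)) = 17.8045
d((1, 2), (0, -5)) = 7.0711
d((1, 2), (-20, -8)) = 23.2594
d((1, 2), (16, 7)) = 15.8114
d((6, 4), (-10, 16)) = 20.0
d((6, 4), (0, -5)) = 10.8167
d((6, 4), (-20, -8)) = 28.6356
d((6, 4), (16, 7)) = 10.4403
d((-10, 16), (0, -5)) = 23.2594
d((-10, 16), (-20, -8)) = 26.0
d((-10, 16), (16, 7)) = 27.5136
d((0, -5), (-20, -8)) = 20.2237
d((0, -5), (16, 7)) = 20.0
d((-20, -8), (16, 7)) = 39.0

Closest pair: (1, 2) and (6, 4) with distance 5.3852

The closest pair is (1, 2) and (6, 4) with Euclidean distance 5.3852. For 7 points, brute-force pairwise comparison is shown above. For large n, the divide-and-conquer algorithm (sort by x, recurse on halves, check the dividing strip) achieves O(n log n).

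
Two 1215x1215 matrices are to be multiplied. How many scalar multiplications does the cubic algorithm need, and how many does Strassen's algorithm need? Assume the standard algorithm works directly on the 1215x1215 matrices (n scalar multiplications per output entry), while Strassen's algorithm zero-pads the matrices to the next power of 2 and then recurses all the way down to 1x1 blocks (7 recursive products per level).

Matrix multiplication for 1215x1215 matrices:

Strassen's algorithm requires power-of-2 dimensions. Pad 1215x1215 to 2048x2048 (next power of 2).

Standard algorithm: 1215^3 = 1793613375 multiplications
Strassen's algorithm: 7^(log2(2048)) = 7^11 = 1977326743 multiplications
Difference: 1793613375 - 1977326743 = -183713368 (Strassen uses MORE here due to padding overhead — for small or just-over-power-of-2 n, padding can outweigh the per-level savings)

Standard: 1793613375 multiplications (1215^3). Strassen: 1977326743 multiplications (7^11, after padding to 2048x2048). Strassen reduces 8 recursive multiplications to 7 at each level.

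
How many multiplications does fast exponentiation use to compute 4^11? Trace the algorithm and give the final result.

Computing 4^11 by squaring (build up from 4^1; each line after the first costs one multiplication):

4^1 = 4
4^2 = (4^1)^2 = 4^2 = 16
4^4 = (4^2)^2 = 16^2 = 256
4^5 = 4 * 4^4 = 4 * 256 = 1024
4^10 = (4^5)^2 = 1024^2 = 1048576
4^11 = 4 * 4^10 = 4 * 1048576 = 4194304

Result: 4194304
Multiplications needed: 5 (5 lines after 4^1)

4^11 = 4194304. Using exponentiation by squaring, this requires 5 multiplications. The key idea: if the exponent is even, square the half-power; if odd, multiply by the base once.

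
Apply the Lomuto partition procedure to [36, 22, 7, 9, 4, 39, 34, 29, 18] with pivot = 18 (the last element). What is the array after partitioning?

Lomuto partition with pivot = 18:

Initial array: [36, 22, 7, 9, 4, 39, 34, 29, 18]

arr[0]=36 > 18: no swap
arr[1]=22 > 18: no swap
arr[2]=7 <= 18: swap with position 0, array becomes [7, 22, 36, 9, 4, 39, 34, 29, 18]
arr[3]=9 <= 18: swap with position 1, array becomes [7, 9, 36, 22, 4, 39, 34, 29, 18]
arr[4]=4 <= 18: swap with position 2, array becomes [7, 9, 4, 22, 36, 39, 34, 29, 18]
arr[5]=39 > 18: no swap
arr[6]=34 > 18: no swap
arr[7]=29 > 18: no swap

Place pivot at position 3: [7, 9, 4, 18, 36, 39, 34, 29, 22]
Pivot position: 3

After partitioning with pivot 18, the array becomes [7, 9, 4, 18, 36, 39, 34, 29, 22]. The pivot is placed at index 3. All elements to the left of the pivot are <= 18, and all elements to the right are > 18.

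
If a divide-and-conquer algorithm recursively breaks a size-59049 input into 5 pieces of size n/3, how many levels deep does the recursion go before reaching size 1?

For divide and conquer with division factor 3:

Problem sizes at each level:
Level 0: 59049
Level 1: 19683
Level 2: 6561
Level 3: 2187
Level 4: 729
Level 5: 243
Level 6: 81
Level 7: 27
Level 8: 9
Level 9: 3
Level 10: 1

The root is level 0 and the size-1 base case is level 10 (the tree spans levels 0 through 10, i.e. 11 levels counting the root), so the depth is the number of divisions: log_3(59049) = 10

The recursion tree depth is log_3(59049) = 10. At each level, the problem size is divided by 3, so it takes 10 divisions to reduce to a base case of size 1. The algorithm makes 5 recursive calls at each level.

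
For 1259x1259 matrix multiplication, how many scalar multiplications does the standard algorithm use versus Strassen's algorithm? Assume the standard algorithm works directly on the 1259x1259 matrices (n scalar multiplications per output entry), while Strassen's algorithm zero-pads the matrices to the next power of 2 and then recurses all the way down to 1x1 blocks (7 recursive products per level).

Matrix multiplication for 1259x1259 matrices:

Strassen's algorithm requires power-of-2 dimensions. Pad 1259x1259 to 2048x2048 (next power of 2).

Standard algorithm: 1259^3 = 1995616979 multiplications
Strassen's algorithm: 7^(log2(2048)) = 7^11 = 1977326743 multiplications
Savings: 1995616979 - 1977326743 = 18290236 multiplications

Standard: 1995616979 multiplications (1259^3). Strassen: 1977326743 multiplications (7^11, after padding to 2048x2048). Strassen reduces 8 recursive multiplications to 7 at each level.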